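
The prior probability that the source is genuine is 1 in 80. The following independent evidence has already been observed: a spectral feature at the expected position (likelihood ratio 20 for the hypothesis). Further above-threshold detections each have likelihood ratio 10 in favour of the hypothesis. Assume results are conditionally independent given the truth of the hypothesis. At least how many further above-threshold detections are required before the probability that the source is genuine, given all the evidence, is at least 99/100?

3

Prior odds = 0.0125/0.9875 = 1/79.
Bayes factor of the evidence already in hand = 20.
Odds after that evidence = (1/79) × 20 = 20/79.
Target odds = 0.99/0.01 = 99.
Need 10ⁿ ≥ 99 ÷ (20/79) = 391.05.
10² = 100 falls short of 391.05 but 10³ = 1000 reaches it, so n = 3.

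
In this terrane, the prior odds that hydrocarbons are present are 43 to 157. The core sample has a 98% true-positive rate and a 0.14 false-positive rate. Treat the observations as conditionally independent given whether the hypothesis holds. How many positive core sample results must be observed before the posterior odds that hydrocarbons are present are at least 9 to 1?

2

Prior odds = 43/157.
Likelihood ratio of a positive result = 0.98/0.14 = 7.
Target odds = 9.
Require 7ⁿ ≥ 9 ÷ (43/157) = 1413/43.
7¹ = 7 falls short of 1413/43 but 7² = 49 reaches it, so n = 2.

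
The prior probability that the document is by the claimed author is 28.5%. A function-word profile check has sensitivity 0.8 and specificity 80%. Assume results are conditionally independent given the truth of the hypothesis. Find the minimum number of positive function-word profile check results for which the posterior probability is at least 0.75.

Prior odds: 0.285 ÷ 0.715 = 57/143.
False-positive rate = 1 − 0.8 = 0.2; likelihood ratio of a positive = 0.8/0.2 = 4.
Target odds: 0.75 ÷ 0.25 = 3.
Require 4ⁿ ≥ 3 ÷ (57/143) = 143/19.
4¹ = 4 falls short of 143/19 but 4² = 16 reaches it, so n = 2.

2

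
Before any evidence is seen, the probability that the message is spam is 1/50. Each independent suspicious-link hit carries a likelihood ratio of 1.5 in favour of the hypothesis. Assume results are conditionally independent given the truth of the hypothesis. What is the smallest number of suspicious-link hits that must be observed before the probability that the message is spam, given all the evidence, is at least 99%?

21

Prior odds: 0.02 ÷ 0.98 = 1/49.
Likelihood ratio per suspicious-link hit = 1.5.
Target posterior odds = 0.99/0.01 = 99.
Need (1/49) × 1.5ⁿ ≥ 99, i.e. 1.5ⁿ ≥ 4851.
1.5²⁰ ≈3325.26 falls short of 4851 but 1.5²¹ ≈4987.89 reaches it, so n = 21.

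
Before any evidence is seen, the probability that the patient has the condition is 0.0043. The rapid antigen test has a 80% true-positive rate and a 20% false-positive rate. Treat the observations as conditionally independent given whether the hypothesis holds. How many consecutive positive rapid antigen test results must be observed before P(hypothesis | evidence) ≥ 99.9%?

9

Prior odds = 0.0043/0.9957 = 43/9957.
Likelihood ratio of a positive result = 0.8/0.2 = 4.
Target odds: 0.999 ÷ 0.001 = 999.
Require 4ⁿ ≥ 999 ÷ (43/9957) = 9947043/43.
4⁸ = 65536 falls short of 9947043/43 but 4⁹ = 262144 reaches it, so n = 9.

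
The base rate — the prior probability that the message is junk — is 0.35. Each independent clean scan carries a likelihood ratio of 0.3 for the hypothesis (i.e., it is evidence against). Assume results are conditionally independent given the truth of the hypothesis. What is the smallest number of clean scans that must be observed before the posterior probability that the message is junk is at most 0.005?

Prior odds = 0.35/0.65 = 7/13.
Likelihood ratio per clean scan = 0.3.
Target posterior odds = 0.005/0.995 = 1/199.
Need (7/13) × 0.3ⁿ ≤ 1/199, i.e. 0.3ⁿ ≤ 13/1393.
0.3³ = 0.027 is still above 13/1393 but 0.3⁴ = 0.0081 is at or below it, so n = 4.

4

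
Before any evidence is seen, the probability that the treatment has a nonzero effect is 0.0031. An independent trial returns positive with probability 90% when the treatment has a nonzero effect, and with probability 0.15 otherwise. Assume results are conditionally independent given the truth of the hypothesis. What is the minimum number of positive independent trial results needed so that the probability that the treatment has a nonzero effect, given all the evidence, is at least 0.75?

4

Prior odds = 0.0031/0.9969 = 31/9969.
Likelihood ratio of a positive result = 0.9/0.15 = 6.
Target odds: 0.75 ÷ 0.25 = 3.
Need (31/9969) × 6ⁿ ≥ 3, i.e. 6ⁿ ≥ 29907/31.
6³ = 216 falls short of 29907/31 but 6⁴ = 1296 reaches it, so n = 4.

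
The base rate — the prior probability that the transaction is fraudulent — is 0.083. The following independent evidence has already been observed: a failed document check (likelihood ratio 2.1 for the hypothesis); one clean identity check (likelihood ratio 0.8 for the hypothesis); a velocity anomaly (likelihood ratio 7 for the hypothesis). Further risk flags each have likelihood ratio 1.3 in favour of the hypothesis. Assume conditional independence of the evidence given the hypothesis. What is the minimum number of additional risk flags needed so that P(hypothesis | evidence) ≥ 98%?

Prior odds = 0.083/0.917 = 83/917.
Combined Bayes factor of the evidence already in hand = 2.1 × 0.8 × 7 = 11.76.
Odds after that evidence = (83/917) × 11.76 = 3486/3275.
Target odds = 0.98/0.02 = 49.
Need 1.3ⁿ ≥ 49 ÷ (3486/3275) = 22925/498.
1.3¹⁴ ≈39.3738 falls short of 22925/498 but 1.3¹⁵ ≈51.1859 reaches it, so n = 15.

15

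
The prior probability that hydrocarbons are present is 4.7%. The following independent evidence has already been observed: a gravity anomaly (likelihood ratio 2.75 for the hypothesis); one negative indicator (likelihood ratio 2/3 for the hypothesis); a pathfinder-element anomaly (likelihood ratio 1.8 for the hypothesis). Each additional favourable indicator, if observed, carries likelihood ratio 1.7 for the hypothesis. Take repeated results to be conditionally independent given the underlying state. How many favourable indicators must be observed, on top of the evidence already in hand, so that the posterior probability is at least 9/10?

8

Prior odds = 0.047/0.953 = 47/953.
Combined Bayes factor of the evidence already in hand = 2.75 × (2/3) × 1.8 = 3.3.
Odds after that evidence = (47/953) × 3.3 = 1551/9530.
Target odds = 0.9/0.1 = 9.
Need 1.7ⁿ ≥ 9 ÷ (1551/9530) = 28590/517.
1.7⁷ = 410338673/10000000 falls short of 28590/517 but 1.7⁸ ≈69.7576 reaches it, so n = 8.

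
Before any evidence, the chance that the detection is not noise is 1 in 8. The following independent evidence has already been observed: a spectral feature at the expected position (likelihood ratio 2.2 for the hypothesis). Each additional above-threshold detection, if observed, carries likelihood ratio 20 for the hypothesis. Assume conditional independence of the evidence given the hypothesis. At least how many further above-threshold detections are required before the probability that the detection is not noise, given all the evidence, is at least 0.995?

Prior odds = 0.125/0.875 = 1/7.
Bayes factor of the evidence already in hand = 2.2.
Odds after that evidence = (1/7) × 2.2 = 11/35.
Target odds = 0.995/0.005 = 199.
Need 20ⁿ ≥ 199 ÷ (11/35) = 6965/11.
20² = 400 falls short of 6965/11 but 20³ = 8000 reaches it, so n = 3.

3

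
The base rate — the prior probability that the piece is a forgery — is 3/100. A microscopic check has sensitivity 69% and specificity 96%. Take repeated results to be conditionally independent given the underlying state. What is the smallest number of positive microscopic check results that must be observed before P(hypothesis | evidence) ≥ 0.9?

Prior odds = 0.03/0.97 = 3/97.
False-positive rate = 1 − 0.96 = 0.04; likelihood ratio of a positive = 0.69/0.04 = 17.25.
Target posterior odds = 0.9/0.1 = 9.
Need (3/97) × 17.25ⁿ ≥ 9, i.e. 17.25ⁿ ≥ 291.
17.25¹ = 17.25 falls short of 291 but 17.25² = 297.5625 reaches it, so n = 2.

2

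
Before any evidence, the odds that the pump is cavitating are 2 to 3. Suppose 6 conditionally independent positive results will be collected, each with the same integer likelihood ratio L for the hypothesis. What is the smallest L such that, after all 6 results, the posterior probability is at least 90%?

Prior odds = 2/3.
Target odds = 0.9/0.1 = 9.
Need L⁶ ≥ 9 ÷ (2/3) = 13.5.
1⁶ = 1 < 13.5 ≤ 64 = 2⁶, so L = 2.

2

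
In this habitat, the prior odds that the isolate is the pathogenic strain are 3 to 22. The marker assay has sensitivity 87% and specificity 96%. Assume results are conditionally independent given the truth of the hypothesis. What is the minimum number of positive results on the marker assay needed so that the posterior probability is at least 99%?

3

Prior odds = 3/22.
False-positive rate = 1 − 0.96 = 0.04; likelihood ratio of a positive = 0.87/0.04 = 21.75.
Target odds: 0.99 ÷ 0.01 = 99.
Require 21.75ⁿ ≥ 99 ÷ (3/22) = 726.
21.75² = 473.0625 falls short of 726 but 21.75³ = 658503/64 reaches it, so n = 3.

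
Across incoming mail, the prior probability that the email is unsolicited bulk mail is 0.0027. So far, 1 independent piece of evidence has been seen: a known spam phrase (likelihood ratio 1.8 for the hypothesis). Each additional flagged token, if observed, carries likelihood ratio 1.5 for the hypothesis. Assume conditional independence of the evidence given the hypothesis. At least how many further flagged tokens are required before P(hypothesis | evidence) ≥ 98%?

Prior odds = 0.0027/0.9973 = 27/9973.
Bayes factor of the evidence already in hand = 1.8.
Odds after that evidence = (27/9973) × 1.8 = 243/49865.
Target odds = 0.98/0.02 = 49.
Need 1.5ⁿ ≥ 49 ÷ (243/49865) = 2443385/243.
1.5²² ≈7481.83 falls short of 2443385/243 but 1.5²³ ≈11222.7 reaches it, so n = 23.

23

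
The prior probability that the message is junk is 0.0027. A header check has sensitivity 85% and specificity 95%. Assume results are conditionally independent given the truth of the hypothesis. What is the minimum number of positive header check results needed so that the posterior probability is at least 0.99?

4

Prior odds = 0.0027/0.9973 = 27/9973.
False-positive rate = 1 − 0.95 = 0.05; likelihood ratio of a positive = 0.85/0.05 = 17.
Target odds: 0.99 ÷ 0.01 = 99.
Require 17ⁿ ≥ 99 ÷ (27/9973) = 109703/3.
17³ = 4913 falls short of 109703/3 but 17⁴ = 83521 reaches it, so n = 4.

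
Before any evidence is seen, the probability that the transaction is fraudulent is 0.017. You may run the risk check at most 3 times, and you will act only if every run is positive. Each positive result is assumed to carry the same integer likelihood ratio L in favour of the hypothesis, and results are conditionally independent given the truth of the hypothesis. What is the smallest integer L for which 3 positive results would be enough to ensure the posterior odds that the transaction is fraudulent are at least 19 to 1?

11

Prior odds = 0.017/0.983 = 17/983.
Target odds = 19.
Need L³ ≥ 19 ÷ (17/983) = 18677/17.
10³ = 1000 < 18677/17 ≤ 1331 = 11³, so L = 11.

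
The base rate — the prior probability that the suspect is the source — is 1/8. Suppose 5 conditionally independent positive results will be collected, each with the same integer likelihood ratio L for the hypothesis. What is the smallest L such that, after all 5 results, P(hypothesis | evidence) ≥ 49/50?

4

Prior odds = 0.125/0.875 = 1/7.
Target odds = 0.98/0.02 = 49.
Need L⁵ ≥ 49 ÷ (1/7) = 343.
3⁵ = 243 < 343 ≤ 1024 = 4⁵, so L = 4.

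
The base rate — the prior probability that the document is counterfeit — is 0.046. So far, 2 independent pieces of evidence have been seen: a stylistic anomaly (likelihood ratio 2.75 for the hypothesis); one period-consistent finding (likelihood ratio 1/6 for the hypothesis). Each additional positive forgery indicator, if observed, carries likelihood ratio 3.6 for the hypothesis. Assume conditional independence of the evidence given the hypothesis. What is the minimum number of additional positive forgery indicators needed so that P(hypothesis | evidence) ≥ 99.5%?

Prior odds = 0.046/0.954 = 23/477.
Combined Bayes factor of the evidence already in hand = 2.75 × (1/6) = 11/24.
Odds after that evidence = (23/477) × 11/24 = 253/11448.
Target odds = 0.995/0.005 = 199.
Need 3.6ⁿ ≥ 199 ÷ (253/11448) = 2278152/253.
3.6⁷ = 612220032/78125 falls short of 2278152/253 but 3.6⁸ ≈28211.1 reaches it, so n = 8.

8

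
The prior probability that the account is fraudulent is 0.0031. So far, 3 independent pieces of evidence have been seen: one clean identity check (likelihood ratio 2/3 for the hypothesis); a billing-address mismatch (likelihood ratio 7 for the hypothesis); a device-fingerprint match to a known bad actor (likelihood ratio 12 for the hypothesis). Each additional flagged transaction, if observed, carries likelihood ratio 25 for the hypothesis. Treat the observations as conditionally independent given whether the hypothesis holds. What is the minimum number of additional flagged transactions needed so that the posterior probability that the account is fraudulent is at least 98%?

Prior odds = 0.0031/0.9969 = 31/9969.
Combined Bayes factor of the evidence already in hand = (2/3) × 7 × 12 = 56.
Odds after that evidence = (31/9969) × 56 = 1736/9969.
Target odds = 0.98/0.02 = 49.
Need 25ⁿ ≥ 49 ÷ (1736/9969) = 69783/248.
25¹ = 25 falls short of 69783/248 but 25² = 625 reaches it, so n = 2.

2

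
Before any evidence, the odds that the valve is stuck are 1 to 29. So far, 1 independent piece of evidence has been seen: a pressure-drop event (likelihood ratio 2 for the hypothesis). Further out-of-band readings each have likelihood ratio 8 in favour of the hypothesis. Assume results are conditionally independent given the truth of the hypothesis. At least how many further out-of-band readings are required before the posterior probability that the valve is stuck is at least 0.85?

Prior odds = 1/29.
Bayes factor of the evidence already in hand = 2.
Odds after that evidence = (1/29) × 2 = 2/29.
Target odds = 0.85/0.15 = 17/3.
Need 8ⁿ ≥ 17/3 ÷ (2/29) = 493/6.
8² = 64 falls short of 493/6 but 8³ = 512 reaches it, so n = 3.

3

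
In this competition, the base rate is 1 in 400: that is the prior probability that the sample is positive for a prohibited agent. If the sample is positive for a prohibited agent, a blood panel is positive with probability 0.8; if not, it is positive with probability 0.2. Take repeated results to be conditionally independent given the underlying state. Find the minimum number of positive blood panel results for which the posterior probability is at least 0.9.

Prior odds: 0.0025 ÷ 0.9975 = 1/399.
Likelihood ratio of a positive = 0.8/0.2 = 4.
Target posterior odds = 0.9/0.1 = 9.
Require 4ⁿ ≥ 9 ÷ (1/399) = 3591.
4⁵ = 1024 falls short of 3591 but 4⁶ = 4096 reaches it, so n = 6.

6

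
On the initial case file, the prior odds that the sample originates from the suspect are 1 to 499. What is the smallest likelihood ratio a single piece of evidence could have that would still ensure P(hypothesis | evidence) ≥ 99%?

49401

Prior odds = 1/499.
Target odds = 0.99/0.01 = 99.
Required Bayes factor = 99 ÷ (1/499) = 49401.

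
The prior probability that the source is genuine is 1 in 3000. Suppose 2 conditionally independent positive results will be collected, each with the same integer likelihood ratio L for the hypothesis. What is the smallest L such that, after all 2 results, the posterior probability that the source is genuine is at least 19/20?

Prior odds = (1/3000)/(2999/3000) = 1/2999.
Target odds = 0.95/0.05 = 19.
Need L² ≥ 19 ÷ (1/2999) = 56981.
238² = 56644 < 56981 ≤ 57121 = 239², so L = 239.

239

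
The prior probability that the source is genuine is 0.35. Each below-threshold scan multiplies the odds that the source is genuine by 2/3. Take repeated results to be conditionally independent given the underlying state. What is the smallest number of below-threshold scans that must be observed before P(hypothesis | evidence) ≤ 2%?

9

Prior odds = 0.35/0.65 = 7/13.
Likelihood ratio per below-threshold scan = 2/3.
Target posterior odds = 0.02/0.98 = 1/49.
Need (7/13) × (2/3)ⁿ ≤ 1/49, i.e. (2/3)ⁿ ≤ 13/343.
(2/3)⁸ = 256/6561 is still above 13/343 but (2/3)⁹ = 512/19683 is at or below it, so n = 9.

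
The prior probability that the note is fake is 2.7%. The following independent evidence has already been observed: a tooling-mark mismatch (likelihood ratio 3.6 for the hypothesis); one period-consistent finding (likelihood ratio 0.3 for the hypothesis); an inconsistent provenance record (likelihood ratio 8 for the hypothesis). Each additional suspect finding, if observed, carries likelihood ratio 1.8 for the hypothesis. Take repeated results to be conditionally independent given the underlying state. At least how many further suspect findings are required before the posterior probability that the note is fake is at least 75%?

5

Prior odds = 0.027/0.973 = 27/973.
Combined Bayes factor of the evidence already in hand = 3.6 × 0.3 × 8 = 8.64.
Odds after that evidence = (27/973) × 8.64 = 5832/24325.
Target odds = 0.75/0.25 = 3.
Need 1.8ⁿ ≥ 3 ÷ (5832/24325) = 24325/1944.
1.8⁴ = 10.4976 falls short of 24325/1944 but 1.8⁵ = 18.89568 reaches it, so n = 5.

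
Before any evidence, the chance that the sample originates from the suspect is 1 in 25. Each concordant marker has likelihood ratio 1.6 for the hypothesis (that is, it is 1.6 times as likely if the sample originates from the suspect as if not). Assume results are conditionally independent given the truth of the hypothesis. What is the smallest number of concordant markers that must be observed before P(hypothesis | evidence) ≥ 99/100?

Prior odds: 0.04 ÷ 0.96 = 1/24.
Likelihood ratio per concordant marker = 1.6.
Target odds: 0.99 ÷ 0.01 = 99.
Need (1/24) × 1.6ⁿ ≥ 99, i.e. 1.6ⁿ ≥ 2376.
1.6¹⁶ ≈1844.67 falls short of 2376 but 1.6¹⁷ ≈2951.48 reaches it, so n = 17.

17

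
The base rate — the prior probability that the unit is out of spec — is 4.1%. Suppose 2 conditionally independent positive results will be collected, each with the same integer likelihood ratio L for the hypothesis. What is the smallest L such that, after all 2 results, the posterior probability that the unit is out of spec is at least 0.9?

15

Prior odds = 0.041/0.959 = 41/959.
Target odds = 0.9/0.1 = 9.
Need L² ≥ 9 ÷ (41/959) = 8631/41.
14² = 196 < 8631/41 ≤ 225 = 15², so L = 15.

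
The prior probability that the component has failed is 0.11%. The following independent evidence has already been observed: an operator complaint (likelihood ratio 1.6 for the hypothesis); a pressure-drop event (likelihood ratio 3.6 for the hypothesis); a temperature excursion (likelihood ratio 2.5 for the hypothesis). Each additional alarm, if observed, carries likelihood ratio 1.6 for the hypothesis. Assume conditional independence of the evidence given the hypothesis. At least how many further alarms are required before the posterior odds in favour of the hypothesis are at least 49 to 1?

Prior odds = 0.0011/0.9989 = 11/9989.
Combined Bayes factor of the evidence already in hand = 1.6 × 3.6 × 2.5 = 14.4.
Odds after that evidence = (11/9989) × 14.4 = 792/49945.
Target odds = 49.
Need 1.6ⁿ ≥ 49 ÷ (792/49945) = 2447305/792.
1.6¹⁷ ≈2951.48 falls short of 2447305/792 but 1.6¹⁸ ≈4722.37 reaches it, so n = 18.

18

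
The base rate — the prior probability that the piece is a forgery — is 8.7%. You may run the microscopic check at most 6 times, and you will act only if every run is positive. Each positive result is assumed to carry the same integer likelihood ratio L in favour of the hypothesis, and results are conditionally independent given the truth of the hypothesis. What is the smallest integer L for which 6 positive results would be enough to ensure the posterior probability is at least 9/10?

3

Prior odds = 0.087/0.913 = 87/913.
Target odds = 0.9/0.1 = 9.
Need L⁶ ≥ 9 ÷ (87/913) = 2739/29.
2⁶ = 64 < 2739/29 ≤ 729 = 3⁶, so L = 3.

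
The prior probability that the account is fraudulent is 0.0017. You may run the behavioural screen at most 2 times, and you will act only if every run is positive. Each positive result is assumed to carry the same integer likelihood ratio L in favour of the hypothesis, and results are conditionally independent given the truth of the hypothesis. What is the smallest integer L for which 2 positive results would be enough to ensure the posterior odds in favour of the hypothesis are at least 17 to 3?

Prior odds = 0.0017/0.9983 = 17/9983.
Target odds = 17/3.
Need L² ≥ 17/3 ÷ (17/9983) = 9983/3.
57² = 3249 < 9983/3 ≤ 3364 = 58², so L = 58.

58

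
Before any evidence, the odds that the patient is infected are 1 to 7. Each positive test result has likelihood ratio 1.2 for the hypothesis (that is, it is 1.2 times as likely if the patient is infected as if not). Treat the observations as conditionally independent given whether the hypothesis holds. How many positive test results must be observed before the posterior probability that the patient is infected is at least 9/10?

Prior odds = 1/7.
Likelihood ratio per positive test result = 1.2.
Target posterior odds = 0.9/0.1 = 9.
Require 1.2ⁿ ≥ 9 ÷ (1/7) = 63.
1.2²² ≈55.2061 falls short of 63 but 1.2²³ ≈66.2474 reaches it, so n = 23.

23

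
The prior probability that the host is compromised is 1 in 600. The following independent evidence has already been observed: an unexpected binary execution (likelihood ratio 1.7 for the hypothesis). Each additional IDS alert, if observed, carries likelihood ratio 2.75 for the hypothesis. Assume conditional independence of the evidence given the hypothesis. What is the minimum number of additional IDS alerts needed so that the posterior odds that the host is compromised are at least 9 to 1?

8

Prior odds = (1/600)/(599/600) = 1/599.
Bayes factor of the evidence already in hand = 1.7.
Odds after that evidence = (1/599) × 1.7 = 17/5990.
Target odds = 9.
Need 2.75ⁿ ≥ 9 ÷ (17/5990) = 53910/17.
2.75⁷ = 19487171/16384 falls short of 53910/17 but 2.75⁸ = 214358881/65536 reaches it, so n = 8.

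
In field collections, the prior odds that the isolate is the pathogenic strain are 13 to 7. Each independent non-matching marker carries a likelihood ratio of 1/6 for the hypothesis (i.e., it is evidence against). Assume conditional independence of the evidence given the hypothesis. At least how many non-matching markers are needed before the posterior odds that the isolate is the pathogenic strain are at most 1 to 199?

4

Prior odds = 13/7.
Likelihood ratio per non-matching marker = 1/6.
Target odds = 1/199.
Require (1/6)ⁿ ≤ 1/199 ÷ (13/7) = 7/2587.
(1/6)³ = 1/216 is still above 7/2587 but (1/6)⁴ = 1/1296 is at or below it, so n = 4.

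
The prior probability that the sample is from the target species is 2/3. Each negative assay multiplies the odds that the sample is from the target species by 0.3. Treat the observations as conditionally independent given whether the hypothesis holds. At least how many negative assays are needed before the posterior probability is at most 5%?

Prior odds: (2/3) ÷ (1/3) = 2.
Likelihood ratio per negative assay = 0.3.
Target odds: 0.05 ÷ 0.95 = 1/19.
Need 2 × 0.3ⁿ ≤ 1/19, i.e. 0.3ⁿ ≤ 1/38.
0.3³ = 0.027 is still above 1/38 but 0.3⁴ = 0.0081 is at or below it, so n = 4.

4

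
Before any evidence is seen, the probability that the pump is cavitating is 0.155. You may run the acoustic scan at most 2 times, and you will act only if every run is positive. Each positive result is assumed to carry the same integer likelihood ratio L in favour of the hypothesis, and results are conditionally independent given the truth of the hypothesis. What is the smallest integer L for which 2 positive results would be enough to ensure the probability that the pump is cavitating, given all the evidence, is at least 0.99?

24

Prior odds = 0.155/0.845 = 31/169.
Target odds = 0.99/0.01 = 99.
Need L² ≥ 99 ÷ (31/169) = 16731/31.
23² = 529 < 16731/31 ≤ 576 = 24², so L = 24.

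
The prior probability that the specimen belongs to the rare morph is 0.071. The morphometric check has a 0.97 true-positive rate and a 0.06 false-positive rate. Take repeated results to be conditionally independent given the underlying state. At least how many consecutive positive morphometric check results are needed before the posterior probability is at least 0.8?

2

Prior odds: 0.071 ÷ 0.929 = 71/929.
Likelihood ratio of a positive result = 0.97/0.06 = 97/6.
Target odds: 0.8 ÷ 0.2 = 4.
Need (71/929) × (97/6)ⁿ ≥ 4, i.e. (97/6)ⁿ ≥ 3716/71.
(97/6)¹ = 97/6 falls short of 3716/71 but (97/6)² = 9409/36 reaches it, so n = 2.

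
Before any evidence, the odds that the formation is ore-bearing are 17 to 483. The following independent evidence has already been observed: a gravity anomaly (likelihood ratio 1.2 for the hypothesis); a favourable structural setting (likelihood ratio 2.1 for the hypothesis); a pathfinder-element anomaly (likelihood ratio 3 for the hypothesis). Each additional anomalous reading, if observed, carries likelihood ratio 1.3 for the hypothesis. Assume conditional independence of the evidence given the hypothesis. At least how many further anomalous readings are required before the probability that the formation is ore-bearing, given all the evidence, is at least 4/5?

11

Prior odds = 17/483.
Combined Bayes factor of the evidence already in hand = 1.2 × 2.1 × 3 = 7.56.
Odds after that evidence = (17/483) × 7.56 = 153/575.
Target odds = 0.8/0.2 = 4.
Need 1.3ⁿ ≥ 4 ÷ (153/575) = 2300/153.
1.3¹⁰ ≈13.7858 falls short of 2300/153 but 1.3¹¹ ≈17.9216 reaches it, so n = 11.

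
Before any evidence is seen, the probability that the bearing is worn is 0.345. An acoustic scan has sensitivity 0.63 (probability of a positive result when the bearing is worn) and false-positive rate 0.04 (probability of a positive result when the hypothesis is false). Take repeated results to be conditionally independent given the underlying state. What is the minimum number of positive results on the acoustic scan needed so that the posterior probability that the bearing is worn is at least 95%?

2

Prior odds = 0.345/0.655 = 69/131.
Likelihood ratio of a positive result = 0.63/0.04 = 15.75.
Target odds: 0.95 ÷ 0.05 = 19.
Need (69/131) × 15.75ⁿ ≥ 19, i.e. 15.75ⁿ ≥ 2489/69.
15.75¹ = 15.75 falls short of 2489/69 but 15.75² = 248.0625 reaches it, so n = 2.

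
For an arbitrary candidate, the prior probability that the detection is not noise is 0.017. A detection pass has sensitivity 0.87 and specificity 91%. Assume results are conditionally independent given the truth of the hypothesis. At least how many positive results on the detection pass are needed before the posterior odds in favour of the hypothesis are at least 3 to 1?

Prior odds: 0.017 ÷ 0.983 = 17/983.
False-positive rate = 1 − 0.91 = 0.09; likelihood ratio of a positive = 0.87/0.09 = 29/3.
Target odds = 3.
Need (17/983) × (29/3)ⁿ ≥ 3, i.e. (29/3)ⁿ ≥ 2949/17.
(29/3)² = 841/9 falls short of 2949/17 but (29/3)³ = 24389/27 reaches it, so n = 3.

3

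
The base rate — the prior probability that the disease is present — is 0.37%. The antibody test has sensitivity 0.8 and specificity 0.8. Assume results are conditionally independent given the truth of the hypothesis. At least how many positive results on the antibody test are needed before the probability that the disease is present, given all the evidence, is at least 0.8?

6

Prior odds = 0.0037/0.9963 = 37/9963.
False-positive rate = 1 − 0.8 = 0.2; likelihood ratio of a positive = 0.8/0.2 = 4.
Target posterior odds = 0.8/0.2 = 4.
Require 4ⁿ ≥ 4 ÷ (37/9963) = 39852/37.
4⁵ = 1024 falls short of 39852/37 but 4⁶ = 4096 reaches it, so n = 6.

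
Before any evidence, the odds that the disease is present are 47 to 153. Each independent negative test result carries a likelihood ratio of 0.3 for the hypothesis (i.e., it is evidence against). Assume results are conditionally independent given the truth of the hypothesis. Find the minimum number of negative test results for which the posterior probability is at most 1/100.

Prior odds = 47/153.
Likelihood ratio per negative test result = 0.3.
Target posterior odds = 0.01/0.99 = 1/99.
Require 0.3ⁿ ≤ 1/99 ÷ (47/153) = 17/517.
0.3² = 0.09 is still above 17/517 but 0.3³ = 0.027 is at or below it, so n = 3.

3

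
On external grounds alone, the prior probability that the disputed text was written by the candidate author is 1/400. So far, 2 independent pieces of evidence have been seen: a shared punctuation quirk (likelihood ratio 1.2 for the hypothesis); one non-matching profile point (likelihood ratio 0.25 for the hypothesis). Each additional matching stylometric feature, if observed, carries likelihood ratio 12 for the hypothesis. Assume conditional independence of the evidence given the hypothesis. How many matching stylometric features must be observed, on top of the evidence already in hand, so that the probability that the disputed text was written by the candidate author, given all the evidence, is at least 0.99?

5

Prior odds = 0.0025/0.9975 = 1/399.
Combined Bayes factor of the evidence already in hand = 1.2 × 0.25 = 0.3.
Odds after that evidence = (1/399) × 0.3 = 1/1330.
Target odds = 0.99/0.01 = 99.
Need 12ⁿ ≥ 99 ÷ (1/1330) = 131670.
12⁴ = 20736 falls short of 131670 but 12⁵ = 248832 reaches it, so n = 5.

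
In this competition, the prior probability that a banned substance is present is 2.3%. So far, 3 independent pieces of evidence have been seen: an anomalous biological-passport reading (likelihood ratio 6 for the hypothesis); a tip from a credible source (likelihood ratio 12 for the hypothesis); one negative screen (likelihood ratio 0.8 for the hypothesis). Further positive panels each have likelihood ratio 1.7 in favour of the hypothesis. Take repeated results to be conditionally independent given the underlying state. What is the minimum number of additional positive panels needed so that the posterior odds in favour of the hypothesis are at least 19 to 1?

5

Prior odds = 0.023/0.977 = 23/977.
Combined Bayes factor of the evidence already in hand = 6 × 12 × 0.8 = 57.6.
Odds after that evidence = (23/977) × 57.6 = 6624/4885.
Target odds = 19.
Need 1.7ⁿ ≥ 19 ÷ (6624/4885) = 92815/6624.
1.7⁴ = 8.3521 falls short of 92815/6624 but 1.7⁵ = 1419857/100000 reaches it, so n = 5.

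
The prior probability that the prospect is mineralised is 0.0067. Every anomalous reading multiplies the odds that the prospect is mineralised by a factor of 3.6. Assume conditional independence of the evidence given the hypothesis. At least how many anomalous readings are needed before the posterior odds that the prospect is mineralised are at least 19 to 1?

Prior odds: 0.0067 ÷ 0.9933 = 67/9933.
Likelihood ratio per anomalous reading = 3.6.
Target odds = 19.
Need (67/9933) × 3.6ⁿ ≥ 19, i.e. 3.6ⁿ ≥ 188727/67.
3.6⁶ = 34012224/15625 falls short of 188727/67 but 3.6⁷ = 612220032/78125 reaches it, so n = 7.

7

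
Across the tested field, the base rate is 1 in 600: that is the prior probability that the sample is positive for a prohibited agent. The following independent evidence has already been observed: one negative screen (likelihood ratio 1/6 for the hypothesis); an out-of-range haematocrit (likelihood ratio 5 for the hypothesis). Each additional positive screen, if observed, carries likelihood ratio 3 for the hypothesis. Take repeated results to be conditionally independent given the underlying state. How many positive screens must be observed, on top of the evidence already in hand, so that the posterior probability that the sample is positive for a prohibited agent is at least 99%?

11

Prior odds = (1/600)/(599/600) = 1/599.
Combined Bayes factor of the evidence already in hand = (1/6) × 5 = 5/6.
Odds after that evidence = (1/599) × 5/6 = 5/3594.
Target odds = 0.99/0.01 = 99.
Need 3ⁿ ≥ 99 ÷ (5/3594) = 71161.2.
3¹⁰ = 59049 falls short of 71161.2 but 3¹¹ = 177147 reaches it, so n = 11.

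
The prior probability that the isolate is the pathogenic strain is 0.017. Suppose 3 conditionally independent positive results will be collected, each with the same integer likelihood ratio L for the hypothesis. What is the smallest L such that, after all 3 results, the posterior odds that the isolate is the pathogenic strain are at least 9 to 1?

9

Prior odds = 0.017/0.983 = 17/983.
Target odds = 9.
Need L³ ≥ 9 ÷ (17/983) = 8847/17.
8³ = 512 < 8847/17 ≤ 729 = 9³, so L = 9.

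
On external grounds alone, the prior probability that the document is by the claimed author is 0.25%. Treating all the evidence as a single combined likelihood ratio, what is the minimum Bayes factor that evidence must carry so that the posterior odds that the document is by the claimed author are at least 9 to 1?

Prior odds = 0.0025/0.9975 = 1/399.
Target odds = 9.
Required Bayes factor = 9 ÷ (1/399) = 3591.

3591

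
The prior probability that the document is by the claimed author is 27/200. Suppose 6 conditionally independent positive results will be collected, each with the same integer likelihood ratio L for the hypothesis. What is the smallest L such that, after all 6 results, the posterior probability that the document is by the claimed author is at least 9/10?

2

Prior odds = 0.135/0.865 = 27/173.
Target odds = 0.9/0.1 = 9.
Need L⁶ ≥ 9 ÷ (27/173) = 173/3.
1⁶ = 1 < 173/3 ≤ 64 = 2⁶, so L = 2.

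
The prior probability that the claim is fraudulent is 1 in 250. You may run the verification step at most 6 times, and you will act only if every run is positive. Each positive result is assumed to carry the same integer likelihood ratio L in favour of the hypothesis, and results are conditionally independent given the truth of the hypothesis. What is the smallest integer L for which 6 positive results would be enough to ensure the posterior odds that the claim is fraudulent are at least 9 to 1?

4

Prior odds = 0.004/0.996 = 1/249.
Target odds = 9.
Need L⁶ ≥ 9 ÷ (1/249) = 2241.
3⁶ = 729 < 2241 ≤ 4096 = 4⁶, so L = 4.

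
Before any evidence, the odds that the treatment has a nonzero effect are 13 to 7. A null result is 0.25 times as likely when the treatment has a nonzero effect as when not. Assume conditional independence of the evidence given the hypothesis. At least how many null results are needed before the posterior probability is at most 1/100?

4

Prior odds = 13/7.
Likelihood ratio per null result = 0.25.
Target odds: 0.01 ÷ 0.99 = 1/99.
Require 0.25ⁿ ≤ 1/99 ÷ (13/7) = 7/1287.
0.25³ = 0.015625 is still above 7/1287 but 0.25⁴ = 0.00390625 is at or below it, so n = 4.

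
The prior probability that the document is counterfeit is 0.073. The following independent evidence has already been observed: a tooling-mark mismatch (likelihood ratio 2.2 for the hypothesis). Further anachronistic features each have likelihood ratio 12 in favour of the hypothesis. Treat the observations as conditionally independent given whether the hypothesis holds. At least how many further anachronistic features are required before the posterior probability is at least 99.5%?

3

Prior odds = 0.073/0.927 = 73/927.
Bayes factor of the evidence already in hand = 2.2.
Odds after that evidence = (73/927) × 2.2 = 803/4635.
Target odds = 0.995/0.005 = 199.
Need 12ⁿ ≥ 199 ÷ (803/4635) = 922365/803.
12² = 144 falls short of 922365/803 but 12³ = 1728 reaches it, so n = 3.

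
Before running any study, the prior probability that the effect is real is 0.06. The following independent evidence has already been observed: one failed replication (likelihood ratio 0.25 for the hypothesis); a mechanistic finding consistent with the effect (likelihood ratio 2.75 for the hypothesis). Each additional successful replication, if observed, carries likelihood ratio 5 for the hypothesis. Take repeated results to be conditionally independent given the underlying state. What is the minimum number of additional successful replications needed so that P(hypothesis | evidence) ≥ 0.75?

Prior odds = 0.06/0.94 = 3/47.
Combined Bayes factor of the evidence already in hand = 0.25 × 2.75 = 0.6875.
Odds after that evidence = (3/47) × 0.6875 = 33/752.
Target odds = 0.75/0.25 = 3.
Need 5ⁿ ≥ 3 ÷ (33/752) = 752/11.
5² = 25 falls short of 752/11 but 5³ = 125 reaches it, so n = 3.

3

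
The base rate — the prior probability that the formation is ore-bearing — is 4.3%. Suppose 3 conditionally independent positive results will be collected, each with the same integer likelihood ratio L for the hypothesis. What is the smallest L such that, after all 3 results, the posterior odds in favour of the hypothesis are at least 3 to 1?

5

Prior odds = 0.043/0.957 = 43/957.
Target odds = 3.
Need L³ ≥ 3 ÷ (43/957) = 2871/43.
4³ = 64 < 2871/43 ≤ 125 = 5³, so L = 5.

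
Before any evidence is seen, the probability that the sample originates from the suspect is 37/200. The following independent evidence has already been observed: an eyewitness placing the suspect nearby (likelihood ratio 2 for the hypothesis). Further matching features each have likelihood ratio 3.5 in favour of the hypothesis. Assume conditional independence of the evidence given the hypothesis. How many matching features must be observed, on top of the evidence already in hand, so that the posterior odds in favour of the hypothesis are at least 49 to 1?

Prior odds = 0.185/0.815 = 37/163.
Bayes factor of the evidence already in hand = 2.
Odds after that evidence = (37/163) × 2 = 74/163.
Target odds = 49.
Need 3.5ⁿ ≥ 49 ÷ (74/163) = 7987/74.
3.5³ = 42.875 falls short of 7987/74 but 3.5⁴ = 150.0625 reaches it, so n = 4.

4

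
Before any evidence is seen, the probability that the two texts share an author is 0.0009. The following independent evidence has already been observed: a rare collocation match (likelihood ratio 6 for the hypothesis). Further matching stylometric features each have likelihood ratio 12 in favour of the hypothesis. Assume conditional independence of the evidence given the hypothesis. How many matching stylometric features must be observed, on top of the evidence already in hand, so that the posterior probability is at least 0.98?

4

Prior odds = 0.0009/0.9991 = 9/9991.
Bayes factor of the evidence already in hand = 6.
Odds after that evidence = (9/9991) × 6 = 54/9991.
Target odds = 0.98/0.02 = 49.
Need 12ⁿ ≥ 49 ÷ (54/9991) = 489559/54.
12³ = 1728 falls short of 489559/54 but 12⁴ = 20736 reaches it, so n = 4.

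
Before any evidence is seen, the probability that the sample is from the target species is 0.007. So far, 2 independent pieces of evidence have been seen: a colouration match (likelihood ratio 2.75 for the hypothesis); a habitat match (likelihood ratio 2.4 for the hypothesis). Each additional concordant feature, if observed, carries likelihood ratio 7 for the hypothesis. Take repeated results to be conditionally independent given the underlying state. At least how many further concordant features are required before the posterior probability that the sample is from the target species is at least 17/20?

3

Prior odds = 0.007/0.993 = 7/993.
Combined Bayes factor of the evidence already in hand = 2.75 × 2.4 = 6.6.
Odds after that evidence = (7/993) × 6.6 = 77/1655.
Target odds = 0.85/0.15 = 17/3.
Need 7ⁿ ≥ 17/3 ÷ (77/1655) = 28135/231.
7² = 49 falls short of 28135/231 but 7³ = 343 reaches it, so n = 3.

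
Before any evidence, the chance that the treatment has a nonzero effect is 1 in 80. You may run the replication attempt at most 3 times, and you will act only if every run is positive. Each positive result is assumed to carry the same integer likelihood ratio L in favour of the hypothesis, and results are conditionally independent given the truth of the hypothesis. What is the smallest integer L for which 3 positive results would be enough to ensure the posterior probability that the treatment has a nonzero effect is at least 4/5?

Prior odds = 0.0125/0.9875 = 1/79.
Target odds = 0.8/0.2 = 4.
Need L³ ≥ 4 ÷ (1/79) = 316.
6³ = 216 < 316 ≤ 343 = 7³, so L = 7.

7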